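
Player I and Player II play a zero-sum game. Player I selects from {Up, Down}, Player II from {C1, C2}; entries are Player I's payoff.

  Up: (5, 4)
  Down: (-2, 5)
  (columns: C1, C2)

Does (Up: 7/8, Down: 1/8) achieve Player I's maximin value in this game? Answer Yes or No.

Yes

Against C1 this mix gives (7/8)·5 + (1/8)·(-2) = 33/8.
Against C2 this mix gives (7/8)·4 + (1/8)·5 = 33/8.
All of Player II's active replies (C1, C2) yield 33/8, and no column does worse for Player I. The mix makes Player II indifferent and guarantees 33/8, so it is optimal.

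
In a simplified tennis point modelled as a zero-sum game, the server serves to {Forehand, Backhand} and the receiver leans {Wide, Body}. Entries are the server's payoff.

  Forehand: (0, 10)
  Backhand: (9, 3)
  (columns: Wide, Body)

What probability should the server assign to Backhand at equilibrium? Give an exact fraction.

5/8

Row minima: Forehand → 0, Backhand → 3; maximin = 3.
Column maxima: Wide → 9, Body → 10; minimax = 9.
3 ≠ 9, so there is no saddle point; optimal play is mixed.
Let the server play Forehand with probability p. Expected payoff against Wide: 0p + 9(1−p) = −9p + 9; against Body: 10p + 3(1−p) = 7p + 3.
Setting these equal: −9p + 9 = 7p + 3 ⇒ −16p = -6 ⇒ p = 3/8, and the value is (-9)·(3/8) + 9 = 45/8.
For the receiver: with q = P(Wide), equating Forehand's and Backhand's payoffs gives −10q + 10 = 6q + 3 ⇒ q = 7/16.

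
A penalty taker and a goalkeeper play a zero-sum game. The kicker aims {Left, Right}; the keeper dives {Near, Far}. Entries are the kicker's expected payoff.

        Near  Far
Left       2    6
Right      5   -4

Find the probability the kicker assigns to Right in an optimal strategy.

4/13

Row minima: Left → 2, Right → -4; maximin = 2.
Column maxima: Near → 5, Far → 6; minimax = 5.
2 ≠ 5, so there is no saddle point; optimal play is mixed.
Let the kicker play Left with probability p. Expected payoff against Near: 2p + 5(1−p) = −3p + 5; against Far: 6p + (-4)(1−p) = 10p − 4.
Setting these equal: −3p + 5 = 10p − 4 ⇒ −13p = -9 ⇒ p = 9/13, and the value is (-3)·(9/13) + 5 = 38/13.
For the keeper: with q = P(Near), equating Left's and Right's payoffs gives −4q + 6 = 9q − 4 ⇒ q = 10/13.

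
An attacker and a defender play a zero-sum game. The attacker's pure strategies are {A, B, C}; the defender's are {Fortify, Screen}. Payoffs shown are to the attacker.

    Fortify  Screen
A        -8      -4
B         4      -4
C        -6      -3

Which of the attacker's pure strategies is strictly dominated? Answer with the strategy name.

A

C gives a strictly higher payoff than A against every column: -6 > -8, -3 > -4.
So A is strictly dominated and the attacker never plays it.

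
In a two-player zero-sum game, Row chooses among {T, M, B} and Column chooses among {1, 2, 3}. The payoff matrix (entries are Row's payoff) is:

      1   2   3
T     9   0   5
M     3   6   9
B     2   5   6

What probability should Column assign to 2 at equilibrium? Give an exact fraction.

Row minima: T → 0, M → 3, B → 2; maximin = 3.
Column maxima: 1 → 9, 2 → 6, 3 → 9; minimax = 6.
3 ≠ 6, so there is no saddle point; optimal play is mixed.
B is strictly dominated by M, so Row never plays it.
3 is strictly dominated by 2 (it gives Row strictly more in every row), so Column never plays it.
On the remaining 2×2 (T, M vs 1, 2):
Let Row play T with probability p. Expected payoff against 1: 9p + 3(1−p) = 6p + 3; against 2: 0p + 6(1−p) = −6p + 6.
Setting these equal: 6p + 3 = −6p + 6 ⇒ 12p = 3 ⇒ p = 1/4, and the value is (6)·(1/4) + 3 = 9/2.
For Column: with q = P(1), equating T's and M's payoffs gives 9q = −3q + 6 ⇒ q = 1/2.

1/2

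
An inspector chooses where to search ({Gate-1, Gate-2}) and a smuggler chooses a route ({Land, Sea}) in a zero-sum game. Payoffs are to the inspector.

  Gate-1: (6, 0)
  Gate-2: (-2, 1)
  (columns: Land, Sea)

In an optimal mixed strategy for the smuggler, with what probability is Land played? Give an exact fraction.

1/9

Row minima: Gate-1 → 0, Gate-2 → -2; maximin = 0.
Column maxima: Land → 6, Sea → 1; minimax = 1.
0 ≠ 1, so there is no saddle point; optimal play is mixed.
Let the inspector play Gate-1 with probability p. Expected payoff against Land: 6p + (-2)(1−p) = 8p − 2; against Sea: 0p + 1(1−p) = −p + 1.
Setting these equal: 8p − 2 = −p + 1 ⇒ 9p = 3 ⇒ p = 1/3, and the value is (8)·(1/3) − 2 = 2/3.
For the smuggler: with q = P(Land), equating Gate-1's and Gate-2's payoffs gives 6q = −3q + 1 ⇒ q = 1/9.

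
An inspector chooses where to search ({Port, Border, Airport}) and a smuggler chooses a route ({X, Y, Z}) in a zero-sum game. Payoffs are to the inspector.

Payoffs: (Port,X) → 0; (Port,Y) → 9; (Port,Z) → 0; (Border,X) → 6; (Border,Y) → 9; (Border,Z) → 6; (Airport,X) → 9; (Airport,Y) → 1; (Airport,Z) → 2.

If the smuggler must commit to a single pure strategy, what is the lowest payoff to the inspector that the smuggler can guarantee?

Column maxima: X → 9, Y → 9, Z → 6.
The smallest of these is 6.

6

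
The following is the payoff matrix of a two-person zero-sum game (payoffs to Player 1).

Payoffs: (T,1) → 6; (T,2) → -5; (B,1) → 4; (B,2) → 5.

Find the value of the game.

Row minima: T → -5, B → 4; maximin = 4.
Column maxima: 1 → 6, 2 → 5; minimax = 5.
4 ≠ 5, so there is no saddle point; optimal play is mixed.
Let Player 1 play T with probability p. Expected payoff against 1: 6p + 4(1−p) = 2p + 4; against 2: (-5)p + 5(1−p) = −10p + 5.
Setting these equal: 2p + 4 = −10p + 5 ⇒ 12p = 1 ⇒ p = 1/12, and the value is (2)·(1/12) + 4 = 25/6.
For Player 2: with q = P(1), equating T's and B's payoffs gives 11q − 5 = −q + 5 ⇒ q = 5/6.

25/6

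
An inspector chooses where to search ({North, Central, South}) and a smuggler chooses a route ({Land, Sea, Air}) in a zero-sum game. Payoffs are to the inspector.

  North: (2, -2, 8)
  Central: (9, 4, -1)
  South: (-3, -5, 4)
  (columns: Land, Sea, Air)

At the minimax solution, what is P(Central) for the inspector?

2/3

Row minima: North → -2, Central → -1, South → -5; maximin = -1.
Column maxima: Land → 9, Sea → 4, Air → 8; minimax = 4.
-1 ≠ 4, so there is no saddle point; optimal play is mixed.
South is strictly dominated by North, so the inspector never plays it.
Land is strictly dominated by Sea (it gives the inspector strictly more in every row), so the smuggler never plays it.
On the remaining 2×2 (North, Central vs Sea, Air):
Let the inspector play North with probability p. Expected payoff against Sea: (-2)p + 4(1−p) = −6p + 4; against Air: 8p + (-1)(1−p) = 9p − 1.
Setting these equal: −6p + 4 = 9p − 1 ⇒ −15p = -5 ⇒ p = 1/3, and the value is (-6)·(1/3) + 4 = 2.
For the smuggler: with q = P(Sea), equating North's and Central's payoffs gives −10q + 8 = 5q − 1 ⇒ q = 3/5.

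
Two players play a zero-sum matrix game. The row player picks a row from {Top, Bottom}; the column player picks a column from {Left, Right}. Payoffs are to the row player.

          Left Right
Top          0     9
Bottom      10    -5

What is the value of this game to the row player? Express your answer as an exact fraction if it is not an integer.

Row minima: Top → 0, Bottom → -5; maximin = 0.
Column maxima: Left → 10, Right → 9; minimax = 9.
0 ≠ 9, so there is no saddle point; optimal play is mixed.
Let the row player play Top with probability p. Expected payoff against Left: 0p + 10(1−p) = −10p + 10; against Right: 9p + (-5)(1−p) = 14p − 5.
Setting these equal: −10p + 10 = 14p − 5 ⇒ −24p = -15 ⇒ p = 5/8, and the value is (-10)·(5/8) + 10 = 15/4.
For the column player: with q = P(Left), equating Top's and Bottom's payoffs gives −9q + 9 = 15q − 5 ⇒ q = 7/12.

15/4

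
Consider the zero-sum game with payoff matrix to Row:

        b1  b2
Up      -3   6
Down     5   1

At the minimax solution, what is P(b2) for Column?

Row minima: Up → -3, Down → 1; maximin = 1.
Column maxima: b1 → 5, b2 → 6; minimax = 5.
1 ≠ 5, so there is no saddle point; optimal play is mixed.
Let Row play Up with probability p. Expected payoff against b1: (-3)p + 5(1−p) = −8p + 5; against b2: 6p + 1(1−p) = 5p + 1.
Setting these equal: −8p + 5 = 5p + 1 ⇒ −13p = -4 ⇒ p = 4/13, and the value is (-8)·(4/13) + 5 = 33/13.
For Column: with q = P(b1), equating Up's and Down's payoffs gives −9q + 6 = 4q + 1 ⇒ q = 5/13.

8/13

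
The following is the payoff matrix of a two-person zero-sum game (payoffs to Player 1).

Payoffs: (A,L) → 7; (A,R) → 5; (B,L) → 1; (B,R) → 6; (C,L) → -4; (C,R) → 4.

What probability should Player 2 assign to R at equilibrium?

Row minima: A → 5, B → 1, C → -4; maximin = 5.
Column maxima: L → 7, R → 6; minimax = 6.
5 ≠ 6, so there is no saddle point; optimal play is mixed.
C is strictly dominated by A, so Player 1 never plays it.
On the remaining 2×2 (A, B vs L, R):
Let Player 1 play A with probability p. Expected payoff against L: 7p + 1(1−p) = 6p + 1; against R: 5p + 6(1−p) = −p + 6.
Setting these equal: 6p + 1 = −p + 6 ⇒ 7p = 5 ⇒ p = 5/7, and the value is (6)·(5/7) + 1 = 37/7.
For Player 2: with q = P(L), equating A's and B's payoffs gives 2q + 5 = −5q + 6 ⇒ q = 1/7.

6/7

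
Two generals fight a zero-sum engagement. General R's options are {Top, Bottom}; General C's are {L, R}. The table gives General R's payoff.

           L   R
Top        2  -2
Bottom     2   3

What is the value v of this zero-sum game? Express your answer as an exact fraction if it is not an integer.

2

Row minima: Top → -2, Bottom → 2; maximin = 2.
Column maxima: L → 2, R → 3; minimax = 2.
Since maximin = minimax = 2, there is a saddle point and the value is 2.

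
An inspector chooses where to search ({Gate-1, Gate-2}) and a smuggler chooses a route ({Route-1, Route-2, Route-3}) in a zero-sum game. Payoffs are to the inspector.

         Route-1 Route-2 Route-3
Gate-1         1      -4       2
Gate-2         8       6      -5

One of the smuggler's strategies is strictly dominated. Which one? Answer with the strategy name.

Route-2 holds the inspector's payoff strictly below Route-1 in every row: -4 < 1, 6 < 8.
So Route-1 is strictly dominated for the smuggler.

Route-1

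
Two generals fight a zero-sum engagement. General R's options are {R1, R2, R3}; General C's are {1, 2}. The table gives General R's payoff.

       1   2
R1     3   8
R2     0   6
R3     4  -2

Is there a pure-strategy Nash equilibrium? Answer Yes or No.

No

Row minima: R1 → 3, R2 → 0, R3 → -2; maximin = 3.
Column maxima: 1 → 4, 2 → 8; minimax = 4.
3 ≠ 4, so no pure-strategy equilibrium exists.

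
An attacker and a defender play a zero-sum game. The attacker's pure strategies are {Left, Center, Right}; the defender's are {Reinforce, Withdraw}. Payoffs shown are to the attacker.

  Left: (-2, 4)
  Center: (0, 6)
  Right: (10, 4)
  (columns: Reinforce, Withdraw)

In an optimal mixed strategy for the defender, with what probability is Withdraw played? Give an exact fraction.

Row minima: Left → -2, Center → 0, Right → 4; maximin = 4.
Column maxima: Reinforce → 10, Withdraw → 6; minimax = 6.
4 ≠ 6, so there is no saddle point; optimal play is mixed.
Left is strictly dominated by Center, so the attacker never plays it.
On the remaining 2×2 (Center, Right vs Reinforce, Withdraw):
Let the attacker play Center with probability p. Expected payoff against Reinforce: 0p + 10(1−p) = −10p + 10; against Withdraw: 6p + 4(1−p) = 2p + 4.
Setting these equal: −10p + 10 = 2p + 4 ⇒ −12p = -6 ⇒ p = 1/2, and the value is (-10)·(1/2) + 10 = 5.
For the defender: with q = P(Reinforce), equating Center's and Right's payoffs gives −6q + 6 = 6q + 4 ⇒ q = 1/6.

5/6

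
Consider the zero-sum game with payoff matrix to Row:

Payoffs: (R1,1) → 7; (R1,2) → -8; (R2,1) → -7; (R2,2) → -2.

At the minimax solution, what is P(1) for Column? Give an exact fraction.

Row minima: R1 → -8, R2 → -7; maximin = -7.
Column maxima: 1 → 7, 2 → -2; minimax = -2.
-7 ≠ -2, so there is no saddle point; optimal play is mixed.
Let Row play R1 with probability p. Expected payoff against 1: 7p + (-7)(1−p) = 14p − 7; against 2: (-8)p + (-2)(1−p) = −6p − 2.
Setting these equal: 14p − 7 = −6p − 2 ⇒ 20p = 5 ⇒ p = 1/4, and the value is (14)·(1/4) − 7 = -7/2.
For Column: with q = P(1), equating R1's and R2's payoffs gives 15q − 8 = −5q − 2 ⇒ q = 3/10.

3/10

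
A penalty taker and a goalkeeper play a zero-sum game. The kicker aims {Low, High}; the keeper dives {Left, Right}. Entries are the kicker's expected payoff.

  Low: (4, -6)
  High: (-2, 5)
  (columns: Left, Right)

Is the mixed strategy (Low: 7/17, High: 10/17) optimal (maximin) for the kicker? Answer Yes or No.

Yes

Against Left this mix gives (7/17)·4 + (10/17)·(-2) = 8/17.
Against Right this mix gives (7/17)·(-6) + (10/17)·5 = 8/17.
All of the keeper's active replies (Left, Right) yield 8/17, and no column does worse for the kicker. The mix makes the keeper indifferent and guarantees 8/17, so it is optimal.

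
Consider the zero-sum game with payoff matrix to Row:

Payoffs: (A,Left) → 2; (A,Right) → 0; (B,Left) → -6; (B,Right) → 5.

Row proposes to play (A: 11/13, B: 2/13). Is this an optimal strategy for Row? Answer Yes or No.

Against Left this mix gives (11/13)·2 + (2/13)·(-6) = 10/13.
Against Right this mix gives (11/13)·0 + (2/13)·5 = 10/13.
All of Column's active replies (Left, Right) yield 10/13, and no column does worse for Row. The mix makes Column indifferent and guarantees 10/13, so it is optimal.

Yes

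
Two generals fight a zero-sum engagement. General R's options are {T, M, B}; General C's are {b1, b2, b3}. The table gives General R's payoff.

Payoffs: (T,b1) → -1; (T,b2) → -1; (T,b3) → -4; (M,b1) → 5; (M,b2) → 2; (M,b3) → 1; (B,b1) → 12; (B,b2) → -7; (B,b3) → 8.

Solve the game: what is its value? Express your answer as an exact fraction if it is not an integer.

Row minima: T → -4, M → 1, B → -7; maximin = 1.
Column maxima: b1 → 12, b2 → 2, b3 → 8; minimax = 2.
1 ≠ 2, so there is no saddle point; optimal play is mixed.
T is strictly dominated by M, so General R never plays it.
With T eliminated, b1 is strictly dominated by b2 (it gives General R strictly more in every remaining row), so General C never plays it.
On the remaining 2×2 (M, B vs b2, b3):
Let General R play M with probability p. Expected payoff against b2: 2p + (-7)(1−p) = 9p − 7; against b3: 1p + 8(1−p) = −7p + 8.
Setting these equal: 9p − 7 = −7p + 8 ⇒ 16p = 15 ⇒ p = 15/16, and the value is (9)·(15/16) − 7 = 23/16.
For General C: with q = P(b2), equating M's and B's payoffs gives q + 1 = −15q + 8 ⇒ q = 7/16.

23/16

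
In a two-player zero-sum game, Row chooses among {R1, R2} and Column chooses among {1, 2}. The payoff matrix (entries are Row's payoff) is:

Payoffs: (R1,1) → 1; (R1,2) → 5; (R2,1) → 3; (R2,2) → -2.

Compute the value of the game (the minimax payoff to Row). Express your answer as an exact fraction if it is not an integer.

17/9

Row minima: R1 → 1, R2 → -2; maximin = 1.
Column maxima: 1 → 3, 2 → 5; minimax = 3.
1 ≠ 3, so there is no saddle point; optimal play is mixed.
Let Row play R1 with probability p. Expected payoff against 1: 1p + 3(1−p) = −2p + 3; against 2: 5p + (-2)(1−p) = 7p − 2.
Setting these equal: −2p + 3 = 7p − 2 ⇒ −9p = -5 ⇒ p = 5/9, and the value is (-2)·(5/9) + 3 = 17/9.
For Column: with q = P(1), equating R1's and R2's payoffs gives −4q + 5 = 5q − 2 ⇒ q = 7/9.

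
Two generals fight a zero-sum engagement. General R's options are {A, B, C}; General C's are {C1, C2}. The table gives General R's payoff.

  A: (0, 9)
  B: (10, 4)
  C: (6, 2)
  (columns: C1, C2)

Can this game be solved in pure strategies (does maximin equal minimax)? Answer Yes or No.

Row minima: A → 0, B → 4, C → 2; maximin = 4.
Column maxima: C1 → 10, C2 → 9; minimax = 9.
4 ≠ 9, so no pure-strategy equilibrium exists.

No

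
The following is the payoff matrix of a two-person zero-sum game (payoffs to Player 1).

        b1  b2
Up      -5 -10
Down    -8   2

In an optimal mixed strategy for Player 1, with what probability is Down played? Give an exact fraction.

1/3

Row minima: Up → -10, Down → -8; maximin = -8.
Column maxima: b1 → -5, b2 → 2; minimax = -5.
-8 ≠ -5, so there is no saddle point; optimal play is mixed.
Let Player 1 play Up with probability p. Expected payoff against b1: (-5)p + (-8)(1−p) = 3p − 8; against b2: (-10)p + 2(1−p) = −12p + 2.
Setting these equal: 3p − 8 = −12p + 2 ⇒ 15p = 10 ⇒ p = 2/3, and the value is (3)·(2/3) − 8 = -6.
For Player 2: with q = P(b1), equating Up's and Down's payoffs gives 5q − 10 = −10q + 2 ⇒ q = 4/5.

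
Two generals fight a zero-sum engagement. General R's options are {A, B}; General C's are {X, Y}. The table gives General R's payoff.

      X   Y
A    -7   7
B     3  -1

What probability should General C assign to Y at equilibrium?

Row minima: A → -7, B → -1; maximin = -1.
Column maxima: X → 3, Y → 7; minimax = 3.
-1 ≠ 3, so there is no saddle point; optimal play is mixed.
Let General R play A with probability p. Expected payoff against X: (-7)p + 3(1−p) = −10p + 3; against Y: 7p + (-1)(1−p) = 8p − 1.
Setting these equal: −10p + 3 = 8p − 1 ⇒ −18p = -4 ⇒ p = 2/9, and the value is (-10)·(2/9) + 3 = 7/9.
For General C: with q = P(X), equating A's and B's payoffs gives −14q + 7 = 4q − 1 ⇒ q = 4/9.

5/9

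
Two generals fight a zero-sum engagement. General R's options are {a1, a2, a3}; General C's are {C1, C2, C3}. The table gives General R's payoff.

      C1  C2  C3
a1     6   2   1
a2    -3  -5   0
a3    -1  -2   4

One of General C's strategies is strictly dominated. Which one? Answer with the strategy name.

C1

C2 holds General R's payoff strictly below C1 in every row: 2 < 6, -5 < -3, -2 < -1.
So C1 is strictly dominated for General C.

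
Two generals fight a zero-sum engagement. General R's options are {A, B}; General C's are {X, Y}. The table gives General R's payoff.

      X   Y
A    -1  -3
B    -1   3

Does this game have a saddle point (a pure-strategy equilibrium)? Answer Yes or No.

Yes

Row minima: A → -3, B → -1; maximin = -1.
Column maxima: X → -1, Y → 3; minimax = -1.
maximin = minimax = -1, so a saddle point exists.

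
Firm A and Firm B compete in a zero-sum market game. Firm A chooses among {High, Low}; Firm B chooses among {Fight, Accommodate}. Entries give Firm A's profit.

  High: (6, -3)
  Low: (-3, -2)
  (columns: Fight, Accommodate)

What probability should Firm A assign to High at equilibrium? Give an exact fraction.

Row minima: High → -3, Low → -3; maximin = -3.
Column maxima: Fight → 6, Accommodate → -2; minimax = -2.
-3 ≠ -2, so there is no saddle point; optimal play is mixed.
Let Firm A play High with probability p. Expected payoff against Fight: 6p + (-3)(1−p) = 9p − 3; against Accommodate: (-3)p + (-2)(1−p) = −p − 2.
Setting these equal: 9p − 3 = −p − 2 ⇒ 10p = 1 ⇒ p = 1/10, and the value is (9)·(1/10) − 3 = -21/10.
For Firm B: with q = P(Fight), equating High's and Low's payoffs gives 9q − 3 = −q − 2 ⇒ q = 1/10.

1/10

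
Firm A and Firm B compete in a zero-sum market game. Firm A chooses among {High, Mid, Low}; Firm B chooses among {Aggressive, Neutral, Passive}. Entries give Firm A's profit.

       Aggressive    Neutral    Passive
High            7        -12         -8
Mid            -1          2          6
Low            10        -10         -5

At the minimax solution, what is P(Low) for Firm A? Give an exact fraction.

Row minima: High → -12, Mid → -1, Low → -10; maximin = -1.
Column maxima: Aggressive → 10, Neutral → 2, Passive → 6; minimax = 2.
-1 ≠ 2, so there is no saddle point; optimal play is mixed.
High is strictly dominated by Low, so Firm A never plays it.
Passive is strictly dominated by Neutral (it gives Firm A strictly more in every row), so Firm B never plays it.
On the remaining 2×2 (Mid, Low vs Aggressive, Neutral):
Let Firm A play Mid with probability p. Expected payoff against Aggressive: (-1)p + 10(1−p) = −11p + 10; against Neutral: 2p + (-10)(1−p) = 12p − 10.
Setting these equal: −11p + 10 = 12p − 10 ⇒ −23p = -20 ⇒ p = 20/23, and the value is (-11)·(20/23) + 10 = 10/23.
For Firm B: with q = P(Aggressive), equating Mid's and Low's payoffs gives −3q + 2 = 20q − 10 ⇒ q = 12/23.

3/23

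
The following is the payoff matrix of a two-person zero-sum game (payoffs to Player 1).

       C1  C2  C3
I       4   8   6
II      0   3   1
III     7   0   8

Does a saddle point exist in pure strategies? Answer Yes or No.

No

Row minima: I → 4, II → 0, III → 0; maximin = 4.
Column maxima: C1 → 7, C2 → 8, C3 → 8; minimax = 7.
4 ≠ 7, so no pure-strategy equilibrium exists.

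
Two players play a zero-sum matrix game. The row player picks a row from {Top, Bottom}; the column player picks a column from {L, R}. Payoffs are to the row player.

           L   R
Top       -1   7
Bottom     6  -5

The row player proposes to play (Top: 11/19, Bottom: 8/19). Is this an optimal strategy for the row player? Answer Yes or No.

Against L this mix gives (11/19)·(-1) + (8/19)·6 = 37/19.
Against R this mix gives (11/19)·7 + (8/19)·(-5) = 37/19.
All of the column player's active replies (L, R) yield 37/19, and no column does worse for the row player. The mix makes the column player indifferent and guarantees 37/19, so it is optimal.

Yes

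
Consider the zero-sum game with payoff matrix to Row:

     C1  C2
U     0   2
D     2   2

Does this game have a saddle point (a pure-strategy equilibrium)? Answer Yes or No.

Row minima: U → 0, D → 2; maximin = 2.
Column maxima: C1 → 2, C2 → 2; minimax = 2.
maximin = minimax = 2, so a saddle point exists.

Yes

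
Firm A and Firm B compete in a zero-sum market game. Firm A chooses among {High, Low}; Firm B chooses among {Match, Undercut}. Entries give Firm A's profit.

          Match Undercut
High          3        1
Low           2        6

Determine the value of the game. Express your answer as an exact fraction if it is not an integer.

8/3

Row minima: High → 1, Low → 2; maximin = 2.
Column maxima: Match → 3, Undercut → 6; minimax = 3.
2 ≠ 3, so there is no saddle point; optimal play is mixed.
Let Firm A play High with probability p. Expected payoff against Match: 3p + 2(1−p) = p + 2; against Undercut: 1p + 6(1−p) = −5p + 6.
Setting these equal: p + 2 = −5p + 6 ⇒ 6p = 4 ⇒ p = 2/3, and the value is (1)·(2/3) + 2 = 8/3.
For Firm B: with q = P(Match), equating High's and Low's payoffs gives 2q + 1 = −4q + 6 ⇒ q = 5/6.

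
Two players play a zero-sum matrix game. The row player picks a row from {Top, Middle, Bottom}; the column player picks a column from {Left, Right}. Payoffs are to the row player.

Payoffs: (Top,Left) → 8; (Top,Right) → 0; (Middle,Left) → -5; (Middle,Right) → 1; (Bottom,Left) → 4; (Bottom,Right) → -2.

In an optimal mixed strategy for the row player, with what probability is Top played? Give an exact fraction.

Row minima: Top → 0, Middle → -5, Bottom → -2; maximin = 0.
Column maxima: Left → 8, Right → 1; minimax = 1.
0 ≠ 1, so there is no saddle point; optimal play is mixed.
Bottom is strictly dominated by Top, so the row player never plays it.
On the remaining 2×2 (Top, Middle vs Left, Right):
Let the row player play Top with probability p. Expected payoff against Left: 8p + (-5)(1−p) = 13p − 5; against Right: 0p + 1(1−p) = −p + 1.
Setting these equal: 13p − 5 = −p + 1 ⇒ 14p = 6 ⇒ p = 3/7, and the value is (13)·(3/7) − 5 = 4/7.
For the column player: with q = P(Left), equating Top's and Middle's payoffs gives 8q = −6q + 1 ⇒ q = 1/14.

3/7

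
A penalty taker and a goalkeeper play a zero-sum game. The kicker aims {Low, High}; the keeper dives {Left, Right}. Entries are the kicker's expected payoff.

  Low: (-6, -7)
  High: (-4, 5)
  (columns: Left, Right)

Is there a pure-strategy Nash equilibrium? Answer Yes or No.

Yes

Row minima: Low → -7, High → -4; maximin = -4.
Column maxima: Left → -4, Right → 5; minimax = -4.
maximin = minimax = -4, so a saddle point exists.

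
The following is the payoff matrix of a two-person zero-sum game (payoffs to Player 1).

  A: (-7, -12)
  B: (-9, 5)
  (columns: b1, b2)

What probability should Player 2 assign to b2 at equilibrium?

Row minima: A → -12, B → -9; maximin = -9.
Column maxima: b1 → -7, b2 → 5; minimax = -7.
-9 ≠ -7, so there is no saddle point; optimal play is mixed.
Let Player 1 play A with probability p. Expected payoff against b1: (-7)p + (-9)(1−p) = 2p − 9; against b2: (-12)p + 5(1−p) = −17p + 5.
Setting these equal: 2p − 9 = −17p + 5 ⇒ 19p = 14 ⇒ p = 14/19, and the value is (2)·(14/19) − 9 = -143/19.
For Player 2: with q = P(b1), equating A's and B's payoffs gives 5q − 12 = −14q + 5 ⇒ q = 17/19.

2/19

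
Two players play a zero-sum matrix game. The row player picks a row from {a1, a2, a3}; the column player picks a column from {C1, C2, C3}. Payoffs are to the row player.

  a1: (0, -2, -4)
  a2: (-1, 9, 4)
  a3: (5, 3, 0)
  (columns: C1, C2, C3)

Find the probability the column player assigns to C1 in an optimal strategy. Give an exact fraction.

2/5

Row minima: a1 → -4, a2 → -1, a3 → 0; maximin = 0.
Column maxima: C1 → 5, C2 → 9, C3 → 4; minimax = 4.
0 ≠ 4, so there is no saddle point; optimal play is mixed.
a1 is strictly dominated by a3, so the row player never plays it.
C2 is strictly dominated by C3 (it gives the row player strictly more in every row), so the column player never plays it.
On the remaining 2×2 (a2, a3 vs C1, C3):
Let the row player play a2 with probability p. Expected payoff against C1: (-1)p + 5(1−p) = −6p + 5; against C3: 4p + 0(1−p) = 4p.
Setting these equal: −6p + 5 = 4p ⇒ −10p = -5 ⇒ p = 1/2, and the value is (-6)·(1/2) + 5 = 2.
For the column player: with q = P(C1), equating a2's and a3's payoffs gives −5q + 4 = 5q ⇒ q = 2/5.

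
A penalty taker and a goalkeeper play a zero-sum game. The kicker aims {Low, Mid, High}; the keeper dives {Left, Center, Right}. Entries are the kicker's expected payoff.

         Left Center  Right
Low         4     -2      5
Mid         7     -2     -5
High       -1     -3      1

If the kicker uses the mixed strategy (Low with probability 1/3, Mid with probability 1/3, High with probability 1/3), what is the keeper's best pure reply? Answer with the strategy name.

If the keeper plays Left, the kicker's expected payoff is (1/3)·4 + (1/3)·7 + (1/3)·(-1) = 10/3.
If the keeper plays Center, the kicker's expected payoff is (1/3)·(-2) + (1/3)·(-2) + (1/3)·(-3) = -7/3.
If the keeper plays Right, the kicker's expected payoff is (1/3)·5 + (1/3)·(-5) + (1/3)·1 = 1/3.
The keeper minimizes the kicker's payoff; the smallest is -7/3, so the best response is Center.

Center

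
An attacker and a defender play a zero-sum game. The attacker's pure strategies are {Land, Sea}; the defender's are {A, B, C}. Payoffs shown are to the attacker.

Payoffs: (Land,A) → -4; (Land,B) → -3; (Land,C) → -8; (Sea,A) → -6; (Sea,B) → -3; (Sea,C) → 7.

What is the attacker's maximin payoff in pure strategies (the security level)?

Row minima: Land → -8, Sea → -6.
The best of these is -6.

-6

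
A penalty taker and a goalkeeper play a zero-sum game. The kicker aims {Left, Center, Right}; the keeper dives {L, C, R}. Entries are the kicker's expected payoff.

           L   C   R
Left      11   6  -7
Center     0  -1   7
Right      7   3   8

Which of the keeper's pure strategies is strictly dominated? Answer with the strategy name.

C holds the kicker's payoff strictly below L in every row: 6 < 11, -1 < 0, 3 < 7.
So L is strictly dominated for the keeper.

L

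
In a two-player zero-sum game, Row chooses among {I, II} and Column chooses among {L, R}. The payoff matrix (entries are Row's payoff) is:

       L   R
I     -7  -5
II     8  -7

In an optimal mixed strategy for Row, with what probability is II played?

2/17

Row minima: I → -7, II → -7; maximin = -7.
Column maxima: L → 8, R → -5; minimax = -5.
-7 ≠ -5, so there is no saddle point; optimal play is mixed.
Let Row play I with probability p. Expected payoff against L: (-7)p + 8(1−p) = −15p + 8; against R: (-5)p + (-7)(1−p) = 2p − 7.
Setting these equal: −15p + 8 = 2p − 7 ⇒ −17p = -15 ⇒ p = 15/17, and the value is (-15)·(15/17) + 8 = -89/17.
For Column: with q = P(L), equating I's and II's payoffs gives −2q − 5 = 15q − 7 ⇒ q = 2/17.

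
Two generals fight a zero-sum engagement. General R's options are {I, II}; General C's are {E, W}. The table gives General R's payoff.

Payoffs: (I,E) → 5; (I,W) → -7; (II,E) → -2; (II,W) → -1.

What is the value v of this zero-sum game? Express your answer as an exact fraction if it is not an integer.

Row minima: I → -7, II → -2; maximin = -2.
Column maxima: E → 5, W → -1; minimax = -1.
-2 ≠ -1, so there is no saddle point; optimal play is mixed.
Let General R play I with probability p. Expected payoff against E: 5p + (-2)(1−p) = 7p − 2; against W: (-7)p + (-1)(1−p) = −6p − 1.
Setting these equal: 7p − 2 = −6p − 1 ⇒ 13p = 1 ⇒ p = 1/13, and the value is (7)·(1/13) − 2 = -19/13.
For General C: with q = P(E), equating I's and II's payoffs gives 12q − 7 = −q − 1 ⇒ q = 6/13.

-19/13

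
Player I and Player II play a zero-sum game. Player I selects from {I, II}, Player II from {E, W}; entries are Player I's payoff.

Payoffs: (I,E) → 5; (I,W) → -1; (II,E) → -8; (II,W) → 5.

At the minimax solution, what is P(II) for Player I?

6/19

Row minima: I → -1, II → -8; maximin = -1.
Column maxima: E → 5, W → 5; minimax = 5.
-1 ≠ 5, so there is no saddle point; optimal play is mixed.
Let Player I play I with probability p. Expected payoff against E: 5p + (-8)(1−p) = 13p − 8; against W: (-1)p + 5(1−p) = −6p + 5.
Setting these equal: 13p − 8 = −6p + 5 ⇒ 19p = 13 ⇒ p = 13/19, and the value is (13)·(13/19) − 8 = 17/19.
For Player II: with q = P(E), equating I's and II's payoffs gives 6q − 1 = −13q + 5 ⇒ q = 6/19.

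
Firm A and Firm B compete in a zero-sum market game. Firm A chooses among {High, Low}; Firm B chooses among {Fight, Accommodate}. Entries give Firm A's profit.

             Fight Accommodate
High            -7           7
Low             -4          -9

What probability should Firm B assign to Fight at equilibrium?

16/19

Row minima: High → -7, Low → -9; maximin = -7.
Column maxima: Fight → -4, Accommodate → 7; minimax = -4.
-7 ≠ -4, so there is no saddle point; optimal play is mixed.
Let Firm A play High with probability p. Expected payoff against Fight: (-7)p + (-4)(1−p) = −3p − 4; against Accommodate: 7p + (-9)(1−p) = 16p − 9.
Setting these equal: −3p − 4 = 16p − 9 ⇒ −19p = -5 ⇒ p = 5/19, and the value is (-3)·(5/19) − 4 = -91/19.
For Firm B: with q = P(Fight), equating High's and Low's payoffs gives −14q + 7 = 5q − 9 ⇒ q = 16/19.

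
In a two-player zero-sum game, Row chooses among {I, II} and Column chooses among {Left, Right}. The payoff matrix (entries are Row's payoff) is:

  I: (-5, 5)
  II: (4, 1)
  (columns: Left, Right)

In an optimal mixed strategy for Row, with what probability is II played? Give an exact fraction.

10/13

Row minima: I → -5, II → 1; maximin = 1.
Column maxima: Left → 4, Right → 5; minimax = 4.
1 ≠ 4, so there is no saddle point; optimal play is mixed.
Let Row play I with probability p. Expected payoff against Left: (-5)p + 4(1−p) = −9p + 4; against Right: 5p + 1(1−p) = 4p + 1.
Setting these equal: −9p + 4 = 4p + 1 ⇒ −13p = -3 ⇒ p = 3/13, and the value is (-9)·(3/13) + 4 = 25/13.
For Column: with q = P(Left), equating I's and II's payoffs gives −10q + 5 = 3q + 1 ⇒ q = 4/13.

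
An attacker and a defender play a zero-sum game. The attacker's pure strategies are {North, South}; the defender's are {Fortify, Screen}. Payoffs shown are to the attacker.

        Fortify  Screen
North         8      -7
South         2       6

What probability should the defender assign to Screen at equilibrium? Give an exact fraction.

Row minima: North → -7, South → 2; maximin = 2.
Column maxima: Fortify → 8, Screen → 6; minimax = 6.
2 ≠ 6, so there is no saddle point; optimal play is mixed.
Let the attacker play North with probability p. Expected payoff against Fortify: 8p + 2(1−p) = 6p + 2; against Screen: (-7)p + 6(1−p) = −13p + 6.
Setting these equal: 6p + 2 = −13p + 6 ⇒ 19p = 4 ⇒ p = 4/19, and the value is (6)·(4/19) + 2 = 62/19.
For the defender: with q = P(Fortify), equating North's and South's payoffs gives 15q − 7 = −4q + 6 ⇒ q = 13/19.

6/19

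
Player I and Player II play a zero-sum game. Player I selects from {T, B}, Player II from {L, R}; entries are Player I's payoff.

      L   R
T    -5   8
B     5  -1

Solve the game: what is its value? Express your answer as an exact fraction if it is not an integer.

Row minima: T → -5, B → -1; maximin = -1.
Column maxima: L → 5, R → 8; minimax = 5.
-1 ≠ 5, so there is no saddle point; optimal play is mixed.
Let Player I play T with probability p. Expected payoff against L: (-5)p + 5(1−p) = −10p + 5; against R: 8p + (-1)(1−p) = 9p − 1.
Setting these equal: −10p + 5 = 9p − 1 ⇒ −19p = -6 ⇒ p = 6/19, and the value is (-10)·(6/19) + 5 = 35/19.
For Player II: with q = P(L), equating T's and B's payoffs gives −13q + 8 = 6q − 1 ⇒ q = 9/19.

35/19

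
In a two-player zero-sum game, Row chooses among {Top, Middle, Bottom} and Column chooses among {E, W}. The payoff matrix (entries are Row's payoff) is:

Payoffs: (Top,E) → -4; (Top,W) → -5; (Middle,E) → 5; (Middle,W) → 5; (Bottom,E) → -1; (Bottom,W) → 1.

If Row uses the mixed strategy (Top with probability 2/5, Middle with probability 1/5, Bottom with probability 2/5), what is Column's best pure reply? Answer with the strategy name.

If Column plays E, Row's expected payoff is (2/5)·(-4) + (1/5)·5 + (2/5)·(-1) = -1.
If Column plays W, Row's expected payoff is (2/5)·(-5) + (1/5)·5 + (2/5)·1 = -3/5.
Column minimizes Row's payoff; the smallest is -1, so the best response is E.

E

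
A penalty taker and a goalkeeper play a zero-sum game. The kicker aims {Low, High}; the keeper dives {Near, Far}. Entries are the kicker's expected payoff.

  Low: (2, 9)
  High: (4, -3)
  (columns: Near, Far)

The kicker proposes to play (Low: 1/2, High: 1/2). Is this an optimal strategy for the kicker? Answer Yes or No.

Against Near this mix gives (1/2)·2 + (1/2)·4 = 3.
Against Far this mix gives (1/2)·9 + (1/2)·(-3) = 3.
All of the keeper's active replies (Near, Far) yield 3, and no column does worse for the kicker. The mix makes the keeper indifferent and guarantees 3, so it is optimal.

Yes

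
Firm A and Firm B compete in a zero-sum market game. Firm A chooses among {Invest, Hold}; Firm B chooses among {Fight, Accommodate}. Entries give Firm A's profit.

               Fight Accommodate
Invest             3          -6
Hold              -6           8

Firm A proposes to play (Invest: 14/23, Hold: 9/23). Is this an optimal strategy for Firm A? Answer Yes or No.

Against Fight this mix gives (14/23)·3 + (9/23)·(-6) = -12/23.
Against Accommodate this mix gives (14/23)·(-6) + (9/23)·8 = -12/23.
All of Firm B's active replies (Fight, Accommodate) yield -12/23, and no column does worse for Firm A. The mix makes Firm B indifferent and guarantees -12/23, so it is optimal.

Yes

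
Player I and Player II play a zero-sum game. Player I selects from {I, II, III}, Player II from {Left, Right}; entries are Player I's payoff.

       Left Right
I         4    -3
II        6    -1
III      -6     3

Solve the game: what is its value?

Row minima: I → -3, II → -1, III → -6; maximin = -1.
Column maxima: Left → 6, Right → 3; minimax = 3.
-1 ≠ 3, so there is no saddle point; optimal play is mixed.
I is strictly dominated by II, so Player I never plays it.
On the remaining 2×2 (II, III vs Left, Right):
Let Player I play II with probability p. Expected payoff against Left: 6p + (-6)(1−p) = 12p − 6; against Right: (-1)p + 3(1−p) = −4p + 3.
Setting these equal: 12p − 6 = −4p + 3 ⇒ 16p = 9 ⇒ p = 9/16, and the value is (12)·(9/16) − 6 = 3/4.
For Player II: with q = P(Left), equating II's and III's payoffs gives 7q − 1 = −9q + 3 ⇒ q = 1/4.

3/4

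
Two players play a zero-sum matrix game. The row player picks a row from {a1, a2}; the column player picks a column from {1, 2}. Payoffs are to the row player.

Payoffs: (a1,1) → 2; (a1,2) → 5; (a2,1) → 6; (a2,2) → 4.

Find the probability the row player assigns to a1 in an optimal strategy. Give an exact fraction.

2/5

Row minima: a1 → 2, a2 → 4; maximin = 4.
Column maxima: 1 → 6, 2 → 5; minimax = 5.
4 ≠ 5, so there is no saddle point; optimal play is mixed.
Let the row player play a1 with probability p. Expected payoff against 1: 2p + 6(1−p) = −4p + 6; against 2: 5p + 4(1−p) = p + 4.
Setting these equal: −4p + 6 = p + 4 ⇒ −5p = -2 ⇒ p = 2/5, and the value is (-4)·(2/5) + 6 = 22/5.
For the column player: with q = P(1), equating a1's and a2's payoffs gives −3q + 5 = 2q + 4 ⇒ q = 1/5.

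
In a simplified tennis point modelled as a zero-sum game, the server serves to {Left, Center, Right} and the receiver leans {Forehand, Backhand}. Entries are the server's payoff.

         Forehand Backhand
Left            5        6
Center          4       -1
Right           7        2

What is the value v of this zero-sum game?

Row minima: Left → 5, Center → -1, Right → 2; maximin = 5.
Column maxima: Forehand → 7, Backhand → 6; minimax = 6.
5 ≠ 6, so there is no saddle point; optimal play is mixed.
Center is strictly dominated by Left, so the server never plays it.
On the remaining 2×2 (Left, Right vs Forehand, Backhand):
Let the server play Left with probability p. Expected payoff against Forehand: 5p + 7(1−p) = −2p + 7; against Backhand: 6p + 2(1−p) = 4p + 2.
Setting these equal: −2p + 7 = 4p + 2 ⇒ −6p = -5 ⇒ p = 5/6, and the value is (-2)·(5/6) + 7 = 16/3.
For the receiver: with q = P(Forehand), equating Left's and Right's payoffs gives −q + 6 = 5q + 2 ⇒ q = 2/3.

16/3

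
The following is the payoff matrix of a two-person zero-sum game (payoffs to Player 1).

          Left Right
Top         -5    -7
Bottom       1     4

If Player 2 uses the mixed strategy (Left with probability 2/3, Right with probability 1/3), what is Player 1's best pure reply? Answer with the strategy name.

Expected payoff of Top: (2/3)·(-5) + (1/3)·(-7) = -17/3.
Expected payoff of Bottom: (2/3)·1 + (1/3)·4 = 2.
The largest is 2, so Player 1's best response is Bottom.

Bottom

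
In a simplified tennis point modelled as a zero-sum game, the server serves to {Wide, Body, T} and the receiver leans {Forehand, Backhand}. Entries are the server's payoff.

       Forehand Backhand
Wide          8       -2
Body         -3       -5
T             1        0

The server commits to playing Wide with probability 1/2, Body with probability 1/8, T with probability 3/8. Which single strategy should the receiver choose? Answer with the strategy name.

Backhand

If the receiver plays Forehand, the server's expected payoff is (1/2)·8 + (1/8)·(-3) + (3/8)·1 = 4.
If the receiver plays Backhand, the server's expected payoff is (1/2)·(-2) + (1/8)·(-5) + (3/8)·0 = -13/8.
The receiver minimizes the server's payoff; the smallest is -13/8, so the best response is Backhand.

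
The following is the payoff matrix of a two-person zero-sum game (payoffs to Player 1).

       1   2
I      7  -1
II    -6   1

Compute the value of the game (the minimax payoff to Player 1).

Row minima: I → -1, II → -6; maximin = -1.
Column maxima: 1 → 7, 2 → 1; minimax = 1.
-1 ≠ 1, so there is no saddle point; optimal play is mixed.
Let Player 1 play I with probability p. Expected payoff against 1: 7p + (-6)(1−p) = 13p − 6; against 2: (-1)p + 1(1−p) = −2p + 1.
Setting these equal: 13p − 6 = −2p + 1 ⇒ 15p = 7 ⇒ p = 7/15, and the value is (13)·(7/15) − 6 = 1/15.
For Player 2: with q = P(1), equating I's and II's payoffs gives 8q − 1 = −7q + 1 ⇒ q = 2/15.

1/15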